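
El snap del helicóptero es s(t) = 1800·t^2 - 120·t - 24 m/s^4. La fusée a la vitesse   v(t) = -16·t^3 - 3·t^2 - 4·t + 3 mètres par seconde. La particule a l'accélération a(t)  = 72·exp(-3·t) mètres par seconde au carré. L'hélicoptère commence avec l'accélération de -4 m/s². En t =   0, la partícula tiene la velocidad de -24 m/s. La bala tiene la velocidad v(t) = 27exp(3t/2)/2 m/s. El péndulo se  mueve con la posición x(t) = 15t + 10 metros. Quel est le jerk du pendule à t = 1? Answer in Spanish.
Debemos derivar nuestra ecuación de la posición x(t) = 15·t + 10 3 veces. Derivando la posición, obtenemos la velocidad: v(t) = 15. Derivando la velocidad, obtenemos la aceleración: a(t) = 0. Tomando d/dt de a(t), encontramos j(t) = 0. Usando j(t) = 0 y sustituyendo t = 1, encontramos j = 0.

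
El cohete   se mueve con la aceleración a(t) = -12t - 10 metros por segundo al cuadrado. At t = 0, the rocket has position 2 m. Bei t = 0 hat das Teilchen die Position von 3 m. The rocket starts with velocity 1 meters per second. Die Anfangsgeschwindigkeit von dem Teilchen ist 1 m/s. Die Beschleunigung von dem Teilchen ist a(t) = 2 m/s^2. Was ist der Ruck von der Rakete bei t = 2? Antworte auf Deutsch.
Wir müssen unsere Gleichung für die Beschleunigung a(t) = -12·t - 10 1-mal ableiten. Durch Ableiten von der Beschleunigung erhalten wir den Ruck: j(t) = -12. Mit j(t) = -12 und Einsetzen von t = 2, finden wir j = -12.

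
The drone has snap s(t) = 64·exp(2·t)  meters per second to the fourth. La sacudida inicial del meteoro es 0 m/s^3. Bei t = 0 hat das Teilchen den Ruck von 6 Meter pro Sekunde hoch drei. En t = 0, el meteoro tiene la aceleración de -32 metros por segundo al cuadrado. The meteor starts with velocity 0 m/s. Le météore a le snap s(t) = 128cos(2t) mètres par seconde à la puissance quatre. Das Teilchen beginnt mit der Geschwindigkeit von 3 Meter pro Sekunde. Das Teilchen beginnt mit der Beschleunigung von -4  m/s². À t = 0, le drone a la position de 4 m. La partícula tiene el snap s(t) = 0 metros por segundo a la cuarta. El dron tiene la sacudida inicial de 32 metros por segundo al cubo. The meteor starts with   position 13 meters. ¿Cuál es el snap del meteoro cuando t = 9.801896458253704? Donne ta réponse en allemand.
Aus der Gleichung für den Snap s(t) = 128·cos(2·t), setzen wir t = 9.801896458253704 ein und erhalten s = 93.2856588598685.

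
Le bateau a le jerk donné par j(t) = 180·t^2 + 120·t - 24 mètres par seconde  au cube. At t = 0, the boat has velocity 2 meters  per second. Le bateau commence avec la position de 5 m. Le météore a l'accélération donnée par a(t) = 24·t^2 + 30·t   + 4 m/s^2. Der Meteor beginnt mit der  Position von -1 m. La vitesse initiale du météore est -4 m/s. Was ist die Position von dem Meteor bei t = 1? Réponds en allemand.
Um dies zu lösen, müssen wir 2 Stammfunktionen unserer Gleichung für die Beschleunigung a(t) = 24·t^2 + 30·t + 4 finden. Durch Integration von der Beschleunigung und Verwendung der Anfangsbedingung v(0) = -4, erhalten wir v(t) = 8·t^3 + 15·t^2 + 4·t - 4. Die Stammfunktion von der Geschwindigkeit ist die Position. Mit x(0) = -1 erhalten wir x(t) = 2·t^4 + 5·t^3 + 2·t^2 - 4·t - 1. Wir haben die Position x(t) = 2·t^4 + 5·t^3 + 2·t^2 - 4·t - 1. Durch Einsetzen von t = 1: x(1) = 4.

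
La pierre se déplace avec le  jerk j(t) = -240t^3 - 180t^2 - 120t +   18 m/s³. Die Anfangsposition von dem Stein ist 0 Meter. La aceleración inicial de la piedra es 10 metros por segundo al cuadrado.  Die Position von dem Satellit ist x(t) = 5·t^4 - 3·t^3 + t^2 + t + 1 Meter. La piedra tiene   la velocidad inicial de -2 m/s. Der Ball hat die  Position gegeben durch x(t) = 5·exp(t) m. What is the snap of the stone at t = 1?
To solve this, we need to take 1 derivative of our jerk equation j(t) = -240·t^3 - 180·t^2 - 120·t + 18. The derivative of jerk gives snap: s(t) = -720·t^2 - 360·t - 120. From the given snap equation s(t) = -720·t^2 - 360·t - 120, we substitute t = 1 to get s = -1200.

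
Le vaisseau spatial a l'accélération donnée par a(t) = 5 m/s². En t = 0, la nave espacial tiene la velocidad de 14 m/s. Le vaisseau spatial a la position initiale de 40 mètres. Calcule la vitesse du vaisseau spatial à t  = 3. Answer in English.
Starting from acceleration a(t) = 5, we take 1 integral. Finding the integral of a(t) and using v(0) = 14: v(t) = 5·t + 14. We have velocity v(t) = 5·t + 14. Substituting t = 3: v(3) = 29.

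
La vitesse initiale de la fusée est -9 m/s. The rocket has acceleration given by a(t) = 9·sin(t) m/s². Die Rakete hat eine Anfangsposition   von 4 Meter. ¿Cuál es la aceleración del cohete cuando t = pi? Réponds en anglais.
From the given acceleration equation a(t) = 9·sin(t), we substitute t = pi to get a = 0.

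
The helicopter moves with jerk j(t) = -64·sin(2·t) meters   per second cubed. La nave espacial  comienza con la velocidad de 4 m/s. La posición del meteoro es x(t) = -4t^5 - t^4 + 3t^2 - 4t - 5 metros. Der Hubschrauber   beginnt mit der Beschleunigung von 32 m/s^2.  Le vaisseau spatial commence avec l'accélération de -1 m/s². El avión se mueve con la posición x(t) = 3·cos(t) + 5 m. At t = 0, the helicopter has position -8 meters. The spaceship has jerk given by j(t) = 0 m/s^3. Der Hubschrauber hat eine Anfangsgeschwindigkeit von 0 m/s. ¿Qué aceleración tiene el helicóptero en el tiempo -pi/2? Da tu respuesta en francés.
Pour résoudre ceci, nous devons prendre 1 primitive de notre équation du jerk j(t) = -64·sin(2·t). En prenant ∫j(t)dt et en appliquant a(0) = 32, nous trouvons a(t) = 32·cos(2·t). De l'équation de l'accélération a(t) = 32·cos(2·t), nous substituons t = -pi/2 pour obtenir a = -32.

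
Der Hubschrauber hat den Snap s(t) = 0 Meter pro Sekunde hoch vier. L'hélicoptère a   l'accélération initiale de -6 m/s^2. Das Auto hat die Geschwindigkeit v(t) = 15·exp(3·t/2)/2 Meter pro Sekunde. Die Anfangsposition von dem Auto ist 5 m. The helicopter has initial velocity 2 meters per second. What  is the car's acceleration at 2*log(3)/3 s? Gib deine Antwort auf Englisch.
Starting from velocity v(t) = 15·exp(3·t/2)/2, we take 1 derivative. Differentiating velocity, we get acceleration: a(t) = 45·exp(3·t/2)/4. Using a(t) = 45·exp(3·t/2)/4 and substituting t = 2*log(3)/3, we find a = 135/4.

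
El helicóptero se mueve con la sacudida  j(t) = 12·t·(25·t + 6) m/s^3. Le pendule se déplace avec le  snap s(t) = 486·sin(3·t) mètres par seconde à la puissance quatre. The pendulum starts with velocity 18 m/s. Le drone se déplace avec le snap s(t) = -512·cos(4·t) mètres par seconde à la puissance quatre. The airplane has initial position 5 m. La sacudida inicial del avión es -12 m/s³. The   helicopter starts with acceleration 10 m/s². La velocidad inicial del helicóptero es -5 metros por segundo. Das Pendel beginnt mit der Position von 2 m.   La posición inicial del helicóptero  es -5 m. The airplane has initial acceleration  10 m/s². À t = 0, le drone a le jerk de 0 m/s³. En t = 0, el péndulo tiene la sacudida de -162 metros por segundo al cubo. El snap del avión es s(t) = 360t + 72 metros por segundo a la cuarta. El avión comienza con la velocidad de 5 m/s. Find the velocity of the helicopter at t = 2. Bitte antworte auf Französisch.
Nous devons trouver l'intégrale de notre équation du jerk j(t) = 12·t·(25·t + 6) 2 fois. L'intégrale du jerk est l'accélération. En utilisant a(0) = 10, nous obtenons a(t) = 100·t^3 + 36·t^2 + 10. En prenant ∫a(t)dt et en appliquant v(0) = -5, nous trouvons v(t) = 25·t^4 + 12·t^3 + 10·t - 5. De l'équation de la vitesse v(t) = 25·t^4 + 12·t^3 + 10·t - 5, nous substituons t = 2 pour obtenir v = 511.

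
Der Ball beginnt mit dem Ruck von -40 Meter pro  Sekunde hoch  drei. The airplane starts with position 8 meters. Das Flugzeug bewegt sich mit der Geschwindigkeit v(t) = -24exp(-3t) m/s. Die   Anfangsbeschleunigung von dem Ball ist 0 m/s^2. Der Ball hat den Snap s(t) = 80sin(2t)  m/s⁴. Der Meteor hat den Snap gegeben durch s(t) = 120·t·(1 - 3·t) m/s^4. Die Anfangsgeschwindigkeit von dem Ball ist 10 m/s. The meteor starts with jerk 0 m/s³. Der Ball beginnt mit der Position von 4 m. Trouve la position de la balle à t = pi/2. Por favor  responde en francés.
Nous devons intégrer notre équation du snap s(t) = 80·sin(2·t) 4 fois. La primitive du snap est le jerk. En utilisant j(0) = -40, nous obtenons j(t) = -40·cos(2·t). En prenant ∫j(t)dt et en appliquant a(0) = 0, nous trouvons a(t) = -20·sin(2·t). En prenant ∫a(t)dt et en appliquant v(0) = 10, nous trouvons v(t) = 10·cos(2·t). En prenant ∫v(t)dt et en appliquant x(0) = 4, nous trouvons x(t) = 5·sin(2·t) + 4. Nous avons la position x(t) = 5·sin(2·t) + 4. En substituant t = pi/2: x(pi/2) = 4.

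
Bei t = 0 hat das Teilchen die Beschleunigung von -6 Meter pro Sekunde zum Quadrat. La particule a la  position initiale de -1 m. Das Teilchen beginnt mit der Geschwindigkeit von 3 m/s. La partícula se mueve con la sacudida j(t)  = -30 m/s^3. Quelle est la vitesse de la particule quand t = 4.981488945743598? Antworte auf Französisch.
En partant du jerk j(t) = -30, nous prenons 2 primitives. En intégrant le jerk et en utilisant la condition initiale a(0) = -6, nous obtenons a(t) = -30·t - 6. En prenant ∫a(t)dt et en appliquant v(0) = 3, nous trouvons v(t) = -15·t^2 - 6·t + 3. Nous avons la vitesse v(t) = -15·t^2 - 6·t + 3. En substituant t = 4.981488945743598: v(4.981488945743598) = -399.117415422947.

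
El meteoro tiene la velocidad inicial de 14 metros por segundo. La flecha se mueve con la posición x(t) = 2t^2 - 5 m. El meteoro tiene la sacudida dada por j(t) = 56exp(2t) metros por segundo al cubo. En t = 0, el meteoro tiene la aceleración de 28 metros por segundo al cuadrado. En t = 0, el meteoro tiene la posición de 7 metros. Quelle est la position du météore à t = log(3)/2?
Pour résoudre ceci, nous devons prendre 3 primitives de notre équation du jerk j(t) = 56·exp(2·t). En intégrant le jerk et en utilisant la condition initiale a(0) = 28, nous obtenons a(t) = 28·exp(2·t). L'intégrale de l'accélération, avec v(0) = 14, donne la vitesse: v(t) = 14·exp(2·t). La primitive de la vitesse est la position. En utilisant x(0) = 7, nous obtenons x(t) = 7·exp(2·t). De l'équation de la position x(t) = 7·exp(2·t), nous substituons t = log(3)/2 pour obtenir x = 21.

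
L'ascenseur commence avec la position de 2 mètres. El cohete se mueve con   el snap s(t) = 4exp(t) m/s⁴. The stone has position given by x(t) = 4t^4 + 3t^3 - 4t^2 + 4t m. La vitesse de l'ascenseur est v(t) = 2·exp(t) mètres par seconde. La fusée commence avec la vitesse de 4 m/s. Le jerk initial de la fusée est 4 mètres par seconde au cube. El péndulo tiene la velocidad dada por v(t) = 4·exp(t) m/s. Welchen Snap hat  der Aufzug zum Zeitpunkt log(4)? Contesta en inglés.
To solve this, we need to take 3 derivatives of our velocity equation v(t) = 2·exp(t). Differentiating velocity, we get acceleration: a(t) = 2·exp(t). The derivative of acceleration gives jerk: j(t) = 2·exp(t). The derivative of jerk gives snap: s(t) = 2·exp(t). From the given snap equation s(t) = 2·exp(t), we substitute t = log(4) to get s = 8.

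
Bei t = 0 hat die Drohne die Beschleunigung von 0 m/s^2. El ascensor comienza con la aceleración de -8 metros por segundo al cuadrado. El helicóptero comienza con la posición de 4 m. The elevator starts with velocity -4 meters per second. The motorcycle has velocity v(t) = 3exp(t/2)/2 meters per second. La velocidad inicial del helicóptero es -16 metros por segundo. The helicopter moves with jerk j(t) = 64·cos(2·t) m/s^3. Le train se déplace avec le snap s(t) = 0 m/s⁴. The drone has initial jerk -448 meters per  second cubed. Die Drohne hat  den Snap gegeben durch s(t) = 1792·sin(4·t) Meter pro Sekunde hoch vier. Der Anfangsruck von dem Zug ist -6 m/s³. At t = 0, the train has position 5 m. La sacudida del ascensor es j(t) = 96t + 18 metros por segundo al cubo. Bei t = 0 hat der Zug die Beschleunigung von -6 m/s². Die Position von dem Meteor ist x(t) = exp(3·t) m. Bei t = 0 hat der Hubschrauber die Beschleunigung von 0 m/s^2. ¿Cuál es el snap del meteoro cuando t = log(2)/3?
Para resolver esto, necesitamos tomar 4 derivadas de nuestra ecuación de la posición x(t) = exp(3·t). La derivada de la posición da la velocidad: v(t) = 3·exp(3·t). Derivando la velocidad, obtenemos la aceleración: a(t) = 9·exp(3·t). Tomando d/dt de a(t), encontramos j(t) = 27·exp(3·t). Tomando d/dt de j(t), encontramos s(t) = 81·exp(3·t). Usando s(t) = 81·exp(3·t) y sustituyendo t = log(2)/3, encontramos s = 162.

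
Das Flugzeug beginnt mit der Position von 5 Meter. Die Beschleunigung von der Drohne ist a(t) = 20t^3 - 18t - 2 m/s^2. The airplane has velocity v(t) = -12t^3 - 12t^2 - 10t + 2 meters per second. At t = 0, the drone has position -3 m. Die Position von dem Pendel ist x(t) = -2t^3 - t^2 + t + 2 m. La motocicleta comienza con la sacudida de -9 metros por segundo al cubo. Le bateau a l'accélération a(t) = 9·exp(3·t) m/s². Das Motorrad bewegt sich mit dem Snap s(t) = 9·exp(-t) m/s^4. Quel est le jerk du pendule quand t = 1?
Nous devons dériver notre équation de la position x(t) = -2·t^3 - t^2 + t + 2 3 fois. La dérivée de la position donne la vitesse: v(t) = -6·t^2 - 2·t + 1. En dérivant la vitesse, nous obtenons l'accélération: a(t) = -12·t - 2. La dérivée de l'accélération donne le jerk: j(t) = -12. En utilisant j(t) = -12 et en substituant t = 1, nous trouvons j = -12.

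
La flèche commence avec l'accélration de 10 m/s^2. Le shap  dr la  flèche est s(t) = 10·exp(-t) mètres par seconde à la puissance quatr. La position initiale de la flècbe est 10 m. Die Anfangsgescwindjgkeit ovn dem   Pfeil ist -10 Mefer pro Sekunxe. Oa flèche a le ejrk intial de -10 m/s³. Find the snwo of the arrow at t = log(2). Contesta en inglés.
Using s(t) = 10·exp(-t) and substituting t = log(2), we find s = 5.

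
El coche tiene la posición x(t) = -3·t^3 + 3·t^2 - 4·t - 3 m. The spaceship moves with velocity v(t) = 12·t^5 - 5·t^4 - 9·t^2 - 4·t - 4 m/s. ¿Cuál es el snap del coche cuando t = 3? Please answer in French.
En partant de la position x(t) = -3·t^3 + 3·t^2 - 4·t - 3, nous prenons 4 dérivées. La dérivée de la position donne la vitesse: v(t) = -9·t^2 + 6·t - 4. La dérivée de la vitesse donne l'accélération: a(t) = 6 - 18·t. La dérivée de l'accélération donne le jerk: j(t) = -18. En prenant d/dt de j(t), nous trouvons s(t) = 0. En utilisant s(t) = 0 et en substituant t = 3, nous trouvons s = 0.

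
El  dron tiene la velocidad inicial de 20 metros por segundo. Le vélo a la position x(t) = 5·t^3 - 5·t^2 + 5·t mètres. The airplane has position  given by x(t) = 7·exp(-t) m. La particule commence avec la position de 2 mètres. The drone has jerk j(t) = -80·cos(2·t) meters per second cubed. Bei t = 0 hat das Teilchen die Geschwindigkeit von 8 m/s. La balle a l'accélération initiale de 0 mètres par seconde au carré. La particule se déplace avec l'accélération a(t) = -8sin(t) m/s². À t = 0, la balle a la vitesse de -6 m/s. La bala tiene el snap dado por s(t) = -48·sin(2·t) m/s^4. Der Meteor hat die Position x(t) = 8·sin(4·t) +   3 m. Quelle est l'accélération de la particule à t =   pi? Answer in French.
En utilisant a(t) = -8·sin(t) et en substituant t = pi, nous trouvons a = 0.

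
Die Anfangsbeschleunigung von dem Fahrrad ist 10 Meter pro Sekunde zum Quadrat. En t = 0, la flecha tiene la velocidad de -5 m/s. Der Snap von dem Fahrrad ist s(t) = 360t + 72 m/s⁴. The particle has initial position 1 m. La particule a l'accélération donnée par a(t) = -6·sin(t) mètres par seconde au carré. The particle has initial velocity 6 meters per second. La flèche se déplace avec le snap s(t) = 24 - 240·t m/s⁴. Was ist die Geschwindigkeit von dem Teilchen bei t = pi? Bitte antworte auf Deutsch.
Um dies zu lösen, müssen wir 1 Integral unserer Gleichung für die Beschleunigung a(t) = -6·sin(t) finden. Durch Integration von der Beschleunigung und Verwendung der Anfangsbedingung v(0) = 6, erhalten wir v(t) = 6·cos(t). Mit v(t) = 6·cos(t) und Einsetzen von t = pi, finden wir v = -6.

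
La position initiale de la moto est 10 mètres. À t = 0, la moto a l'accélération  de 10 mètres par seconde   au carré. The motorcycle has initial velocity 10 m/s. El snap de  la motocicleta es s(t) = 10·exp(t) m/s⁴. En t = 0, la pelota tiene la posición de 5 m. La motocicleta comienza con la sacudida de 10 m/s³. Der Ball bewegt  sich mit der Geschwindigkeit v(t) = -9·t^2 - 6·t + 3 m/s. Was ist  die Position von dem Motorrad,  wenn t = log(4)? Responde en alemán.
Ausgehend von dem Snap s(t) = 10·exp(t), nehmen wir 4 Stammfunktionen. Die Stammfunktion von dem Snap, mit j(0) = 10, ergibt den Ruck: j(t) = 10·exp(t). Die Stammfunktion von dem Ruck, mit a(0) = 10, ergibt die Beschleunigung: a(t) = 10·exp(t). Das Integral von der Beschleunigung, mit v(0) = 10, ergibt die Geschwindigkeit: v(t) = 10·exp(t). Mit ∫v(t)dt und Anwendung von x(0) = 10, finden wir x(t) = 10·exp(t). Wir haben die Position x(t) = 10·exp(t). Durch Einsetzen von t = log(4): x(log(4)) = 40.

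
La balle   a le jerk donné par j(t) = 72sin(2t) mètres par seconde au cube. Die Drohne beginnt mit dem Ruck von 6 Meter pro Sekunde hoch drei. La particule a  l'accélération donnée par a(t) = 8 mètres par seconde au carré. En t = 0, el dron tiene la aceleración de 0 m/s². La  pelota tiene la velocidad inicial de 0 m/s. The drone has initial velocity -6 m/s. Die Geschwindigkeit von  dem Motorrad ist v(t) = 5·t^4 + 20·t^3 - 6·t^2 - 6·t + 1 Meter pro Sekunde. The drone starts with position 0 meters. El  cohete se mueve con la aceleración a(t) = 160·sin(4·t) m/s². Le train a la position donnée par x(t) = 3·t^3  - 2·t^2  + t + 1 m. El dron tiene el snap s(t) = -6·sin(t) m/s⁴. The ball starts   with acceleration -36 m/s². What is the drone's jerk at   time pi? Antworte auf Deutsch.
Um dies zu lösen, müssen wir 1 Integral unserer Gleichung für den Snap s(t) = -6·sin(t) finden. Mit ∫s(t)dt und Anwendung von j(0) = 6, finden wir j(t) = 6·cos(t). Aus der Gleichung für den Ruck j(t) = 6·cos(t), setzen wir t = pi ein und erhalten j = -6.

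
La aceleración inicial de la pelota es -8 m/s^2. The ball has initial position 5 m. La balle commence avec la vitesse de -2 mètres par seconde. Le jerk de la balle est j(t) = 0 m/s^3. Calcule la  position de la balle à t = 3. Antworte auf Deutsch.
Um dies zu lösen, müssen wir 3 Integrale unserer Gleichung für den Ruck j(t) = 0 finden. Die Stammfunktion von dem Ruck, mit a(0) = -8, ergibt die Beschleunigung: a(t) = -8. Mit ∫a(t)dt und Anwendung von v(0) = -2, finden wir v(t) = -8·t - 2. Mit ∫v(t)dt und Anwendung von x(0) = 5, finden wir x(t) = -4·t^2 - 2·t + 5. Wir haben die Position x(t) = -4·t^2 - 2·t + 5. Durch Einsetzen von t = 3: x(3) = -37.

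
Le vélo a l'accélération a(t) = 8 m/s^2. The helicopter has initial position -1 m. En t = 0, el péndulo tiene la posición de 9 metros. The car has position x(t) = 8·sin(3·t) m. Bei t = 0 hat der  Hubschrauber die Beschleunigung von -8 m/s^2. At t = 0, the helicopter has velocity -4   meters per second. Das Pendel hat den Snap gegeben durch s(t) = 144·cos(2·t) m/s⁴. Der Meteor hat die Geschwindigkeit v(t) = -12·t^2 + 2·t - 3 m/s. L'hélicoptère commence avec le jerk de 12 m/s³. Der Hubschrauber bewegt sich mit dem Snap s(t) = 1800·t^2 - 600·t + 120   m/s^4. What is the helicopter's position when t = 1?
To find the answer, we compute 4 integrals of s(t) = 1800·t^2 - 600·t + 120. Integrating snap and using the initial condition j(0) = 12, we get j(t) = 600·t^3 - 300·t^2 + 120·t + 12. Finding the antiderivative of j(t) and using a(0) = -8: a(t) = 150·t^4 - 100·t^3 + 60·t^2 + 12·t - 8. Taking ∫a(t)dt and applying v(0) = -4, we find v(t) = 30·t^5 - 25·t^4 + 20·t^3 + 6·t^2 - 8·t - 4. The antiderivative of velocity is position. Using x(0) = -1, we get x(t) = 5·t^6 - 5·t^5 + 5·t^4 + 2·t^3 - 4·t^2 - 4·t - 1. We have position x(t) = 5·t^6 - 5·t^5 + 5·t^4 + 2·t^3 - 4·t^2 - 4·t - 1. Substituting t = 1: x(1) = -2.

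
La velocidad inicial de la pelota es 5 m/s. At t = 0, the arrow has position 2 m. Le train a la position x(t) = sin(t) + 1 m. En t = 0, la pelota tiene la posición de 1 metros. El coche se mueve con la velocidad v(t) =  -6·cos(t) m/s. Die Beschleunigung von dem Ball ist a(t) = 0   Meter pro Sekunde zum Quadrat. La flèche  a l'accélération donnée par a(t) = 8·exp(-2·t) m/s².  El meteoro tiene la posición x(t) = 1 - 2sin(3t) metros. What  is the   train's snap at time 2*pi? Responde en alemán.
Ausgehend von der Position x(t) = sin(t) + 1, nehmen wir 4 Ableitungen. Durch Ableiten von der Position erhalten wir die Geschwindigkeit: v(t) = cos(t). Durch Ableiten von der Geschwindigkeit erhalten wir die Beschleunigung: a(t) = -sin(t). Mit d/dt von a(t) finden wir j(t) = -cos(t). Durch Ableiten von dem Ruck erhalten wir den Snap: s(t) = sin(t). Wir haben den Snap s(t) = sin(t). Durch Einsetzen von t = 2*pi: s(2*pi) = 0.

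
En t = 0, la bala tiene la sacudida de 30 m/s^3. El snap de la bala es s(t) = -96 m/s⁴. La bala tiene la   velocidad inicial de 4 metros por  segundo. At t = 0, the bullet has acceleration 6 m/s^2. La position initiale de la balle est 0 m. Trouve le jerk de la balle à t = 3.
En partant du snap s(t) = -96, nous prenons 1 intégrale. La primitive du snap est le jerk. En utilisant j(0) = 30, nous obtenons j(t) = 30 - 96·t. Nous avons le jerk j(t) = 30 - 96·t. En substituant t = 3: j(3) = -258.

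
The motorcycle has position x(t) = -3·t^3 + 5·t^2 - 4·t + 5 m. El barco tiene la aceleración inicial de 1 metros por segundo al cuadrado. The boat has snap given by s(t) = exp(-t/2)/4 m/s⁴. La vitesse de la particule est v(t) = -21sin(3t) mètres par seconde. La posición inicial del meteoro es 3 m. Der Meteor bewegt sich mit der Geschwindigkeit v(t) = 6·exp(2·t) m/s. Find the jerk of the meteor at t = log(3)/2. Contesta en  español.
Para resolver esto, necesitamos tomar 2 derivadas de nuestra ecuación de la velocidad v(t) = 6·exp(2·t). La derivada de la velocidad da la aceleración: a(t) = 12·exp(2·t). Tomando d/dt de a(t), encontramos j(t) = 24·exp(2·t). Tenemos la sacudida j(t) = 24·exp(2·t). Sustituyendo t = log(3)/2: j(log(3)/2) = 72.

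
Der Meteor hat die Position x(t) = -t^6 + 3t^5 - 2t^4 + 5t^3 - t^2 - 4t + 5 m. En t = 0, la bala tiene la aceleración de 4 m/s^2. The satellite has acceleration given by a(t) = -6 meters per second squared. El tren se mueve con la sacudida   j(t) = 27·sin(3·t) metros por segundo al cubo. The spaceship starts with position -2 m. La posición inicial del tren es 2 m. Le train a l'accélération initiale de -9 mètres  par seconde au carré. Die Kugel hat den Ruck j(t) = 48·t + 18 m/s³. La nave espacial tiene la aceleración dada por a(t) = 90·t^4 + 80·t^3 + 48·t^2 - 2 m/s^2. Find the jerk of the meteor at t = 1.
Starting from position x(t) = -t^6 + 3·t^5 - 2·t^4 + 5·t^3 - t^2 - 4·t + 5, we take 3 derivatives. Differentiating position, we get velocity: v(t) = -6·t^5 + 15·t^4 - 8·t^3 + 15·t^2 - 2·t - 4. Differentiating velocity, we get acceleration: a(t) = -30·t^4 + 60·t^3 - 24·t^2 + 30·t - 2. The derivative of acceleration gives jerk: j(t) = -120·t^3 + 180·t^2 - 48·t + 30. From the given jerk equation j(t) = -120·t^3 + 180·t^2 - 48·t + 30, we substitute t = 1 to get j = 42.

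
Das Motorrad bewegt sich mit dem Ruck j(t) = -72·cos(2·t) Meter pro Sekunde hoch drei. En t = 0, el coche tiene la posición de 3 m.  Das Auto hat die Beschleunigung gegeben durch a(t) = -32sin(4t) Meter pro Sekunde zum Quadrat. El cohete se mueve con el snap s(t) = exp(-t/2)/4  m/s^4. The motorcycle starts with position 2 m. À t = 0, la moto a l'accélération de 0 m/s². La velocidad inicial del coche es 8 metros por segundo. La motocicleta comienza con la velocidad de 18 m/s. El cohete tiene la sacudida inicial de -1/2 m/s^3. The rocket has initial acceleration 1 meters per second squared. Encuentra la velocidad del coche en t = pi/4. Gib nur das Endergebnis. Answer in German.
Bei t = pi/4, v = -8.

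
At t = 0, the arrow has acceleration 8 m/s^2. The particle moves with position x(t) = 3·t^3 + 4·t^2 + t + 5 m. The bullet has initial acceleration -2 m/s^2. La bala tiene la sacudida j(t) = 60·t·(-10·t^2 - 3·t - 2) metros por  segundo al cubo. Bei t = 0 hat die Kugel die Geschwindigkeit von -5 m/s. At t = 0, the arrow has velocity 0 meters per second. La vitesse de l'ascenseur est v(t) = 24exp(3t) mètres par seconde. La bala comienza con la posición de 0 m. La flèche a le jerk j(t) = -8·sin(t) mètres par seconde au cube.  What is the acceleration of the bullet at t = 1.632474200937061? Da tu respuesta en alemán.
Ausgehend von dem Ruck j(t) = 60·t·(-10·t^2 - 3·t - 2), nehmen wir 1 Integral. Die Stammfunktion von dem Ruck, mit a(0) = -2, ergibt die Beschleunigung: a(t) = -150·t^4 - 60·t^3 - 60·t^2 - 2. Wir haben die Beschleunigung a(t) = -150·t^4 - 60·t^3 - 60·t^2 - 2. Durch Einsetzen von t = 1.632474200937061: a(1.632474200937061) = -1488.23958230405.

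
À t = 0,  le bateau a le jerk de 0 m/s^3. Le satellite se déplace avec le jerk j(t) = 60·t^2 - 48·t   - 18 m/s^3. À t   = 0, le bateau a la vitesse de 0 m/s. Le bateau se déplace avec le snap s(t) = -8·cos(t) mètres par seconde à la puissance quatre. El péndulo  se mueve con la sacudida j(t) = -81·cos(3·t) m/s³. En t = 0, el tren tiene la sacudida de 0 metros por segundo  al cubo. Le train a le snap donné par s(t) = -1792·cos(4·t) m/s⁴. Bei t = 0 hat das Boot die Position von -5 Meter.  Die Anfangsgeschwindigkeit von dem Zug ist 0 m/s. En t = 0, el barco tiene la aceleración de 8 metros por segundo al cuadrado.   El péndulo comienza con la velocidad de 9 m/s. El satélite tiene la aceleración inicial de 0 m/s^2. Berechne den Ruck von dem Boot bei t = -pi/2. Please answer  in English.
To solve this, we need to take 1 integral of our snap equation s(t) = -8·cos(t). Finding the integral of s(t) and using j(0) = 0: j(t) = -8·sin(t). We have jerk j(t) = -8·sin(t). Substituting t = -pi/2: j(-pi/2) = 8.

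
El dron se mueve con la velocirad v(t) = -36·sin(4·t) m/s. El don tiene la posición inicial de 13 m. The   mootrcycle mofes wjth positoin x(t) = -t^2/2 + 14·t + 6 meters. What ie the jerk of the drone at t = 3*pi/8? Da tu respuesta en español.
Partiendo de la velocidad v(t) = -36·sin(4·t), tomamos 2 derivadas. Derivando la velocidad, obtenemos la aceleración: a(t) = -144·cos(4·t). La derivada de la aceleración da la sacudida: j(t) = 576·sin(4·t). De la ecuación de la sacudida j(t) = 576·sin(4·t), sustituimos t = 3*pi/8 para obtener j = -576.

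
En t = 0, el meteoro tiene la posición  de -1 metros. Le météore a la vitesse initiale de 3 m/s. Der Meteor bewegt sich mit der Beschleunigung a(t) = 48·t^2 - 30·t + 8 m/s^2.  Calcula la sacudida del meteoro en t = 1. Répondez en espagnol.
Para resolver esto, necesitamos tomar 1 derivada de nuestra ecuación de la aceleración a(t) = 48·t^2 - 30·t + 8. Tomando d/dt de a(t), encontramos j(t) = 96·t - 30. Usando j(t) = 96·t - 30 y sustituyendo t = 1, encontramos j = 66.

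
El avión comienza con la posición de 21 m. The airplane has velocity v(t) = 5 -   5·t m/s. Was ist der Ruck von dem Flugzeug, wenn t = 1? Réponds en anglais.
We must differentiate our velocity equation v(t) = 5 - 5·t 2 times. Taking d/dt of v(t), we find a(t) = -5. The derivative of acceleration gives jerk: j(t) = 0. We have jerk j(t) = 0. Substituting t = 1: j(1) = 0.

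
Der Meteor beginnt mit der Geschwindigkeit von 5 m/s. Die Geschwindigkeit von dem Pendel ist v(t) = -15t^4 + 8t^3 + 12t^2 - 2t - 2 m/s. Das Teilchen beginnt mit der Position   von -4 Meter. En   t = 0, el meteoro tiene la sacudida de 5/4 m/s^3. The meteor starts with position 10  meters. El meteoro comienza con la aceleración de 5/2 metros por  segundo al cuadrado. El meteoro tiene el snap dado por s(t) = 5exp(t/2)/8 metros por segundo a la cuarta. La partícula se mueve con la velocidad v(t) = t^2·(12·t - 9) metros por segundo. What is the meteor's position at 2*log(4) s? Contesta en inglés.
To solve this, we need to take 4 antiderivatives of our snap equation s(t) = 5·exp(t/2)/8. The antiderivative of snap is jerk. Using j(0) = 5/4, we get j(t) = 5·exp(t/2)/4. The integral of jerk is acceleration. Using a(0) = 5/2, we get a(t) = 5·exp(t/2)/2. Integrating acceleration and using the initial condition v(0) = 5, we get v(t) = 5·exp(t/2). The antiderivative of velocity, with x(0) = 10, gives position: x(t) = 10·exp(t/2). We have position x(t) = 10·exp(t/2). Substituting t = 2*log(4): x(2*log(4)) = 40.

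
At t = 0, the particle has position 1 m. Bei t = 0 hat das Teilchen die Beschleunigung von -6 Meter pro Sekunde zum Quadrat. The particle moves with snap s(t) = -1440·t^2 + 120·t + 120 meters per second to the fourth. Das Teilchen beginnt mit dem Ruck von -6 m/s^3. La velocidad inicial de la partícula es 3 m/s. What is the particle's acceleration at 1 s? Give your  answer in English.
To solve this, we need to take 2 integrals of our snap equation s(t) = -1440·t^2 + 120·t + 120. The antiderivative of snap, with j(0) = -6, gives jerk: j(t) = -480·t^3 + 60·t^2 + 120·t - 6. Taking ∫j(t)dt and applying a(0) = -6, we find a(t) = -120·t^4 + 20·t^3 + 60·t^2 - 6·t - 6. From the given acceleration equation a(t) = -120·t^4 + 20·t^3 + 60·t^2 - 6·t - 6, we substitute t = 1 to get a = -52.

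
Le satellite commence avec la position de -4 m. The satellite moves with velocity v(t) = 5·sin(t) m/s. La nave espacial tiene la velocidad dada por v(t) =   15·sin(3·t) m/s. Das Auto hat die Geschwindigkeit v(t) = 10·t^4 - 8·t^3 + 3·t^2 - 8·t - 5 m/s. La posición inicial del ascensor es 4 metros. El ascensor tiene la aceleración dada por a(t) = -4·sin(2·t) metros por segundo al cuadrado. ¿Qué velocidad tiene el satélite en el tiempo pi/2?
Tenemos la velocidad v(t) = 5·sin(t). Sustituyendo t = pi/2: v(pi/2) = 5.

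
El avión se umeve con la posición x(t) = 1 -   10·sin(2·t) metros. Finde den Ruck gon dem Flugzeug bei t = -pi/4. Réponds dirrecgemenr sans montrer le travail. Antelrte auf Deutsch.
j(-pi/4) = 0.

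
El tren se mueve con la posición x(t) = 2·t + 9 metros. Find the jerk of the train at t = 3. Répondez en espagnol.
Debemos derivar nuestra ecuación de la posición x(t) = 2·t + 9 3 veces. Tomando d/dt de x(t), encontramos v(t) = 2. La derivada de la velocidad da la aceleración: a(t) = 0. Tomando d/dt de a(t), encontramos j(t) = 0. Usando j(t) = 0 y sustituyendo t = 3, encontramos j = 0.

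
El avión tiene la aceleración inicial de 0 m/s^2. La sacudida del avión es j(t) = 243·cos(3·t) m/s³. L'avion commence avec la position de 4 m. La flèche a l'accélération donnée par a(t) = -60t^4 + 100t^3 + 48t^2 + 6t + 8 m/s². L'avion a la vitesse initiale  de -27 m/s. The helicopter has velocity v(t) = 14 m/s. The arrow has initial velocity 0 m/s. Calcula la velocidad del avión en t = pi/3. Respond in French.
Nous devons trouver la primitive de notre équation du jerk j(t) = 243·cos(3·t) 2 fois. En intégrant le jerk et en utilisant la condition initiale a(0) = 0, nous obtenons a(t) = 81·sin(3·t). En prenant ∫a(t)dt et en appliquant v(0) = -27, nous trouvons v(t) = -27·cos(3·t). Nous avons la vitesse v(t) = -27·cos(3·t). En substituant t = pi/3: v(pi/3) = 27.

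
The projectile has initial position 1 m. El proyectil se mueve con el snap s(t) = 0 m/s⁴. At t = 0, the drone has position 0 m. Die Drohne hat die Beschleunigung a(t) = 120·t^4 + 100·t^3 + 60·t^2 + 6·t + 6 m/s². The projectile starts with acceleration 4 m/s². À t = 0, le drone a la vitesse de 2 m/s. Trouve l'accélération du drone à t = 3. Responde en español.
De la ecuación de la aceleración a(t) = 120·t^4 + 100·t^3 + 60·t^2 + 6·t + 6, sustituimos t = 3 para obtener a = 12984.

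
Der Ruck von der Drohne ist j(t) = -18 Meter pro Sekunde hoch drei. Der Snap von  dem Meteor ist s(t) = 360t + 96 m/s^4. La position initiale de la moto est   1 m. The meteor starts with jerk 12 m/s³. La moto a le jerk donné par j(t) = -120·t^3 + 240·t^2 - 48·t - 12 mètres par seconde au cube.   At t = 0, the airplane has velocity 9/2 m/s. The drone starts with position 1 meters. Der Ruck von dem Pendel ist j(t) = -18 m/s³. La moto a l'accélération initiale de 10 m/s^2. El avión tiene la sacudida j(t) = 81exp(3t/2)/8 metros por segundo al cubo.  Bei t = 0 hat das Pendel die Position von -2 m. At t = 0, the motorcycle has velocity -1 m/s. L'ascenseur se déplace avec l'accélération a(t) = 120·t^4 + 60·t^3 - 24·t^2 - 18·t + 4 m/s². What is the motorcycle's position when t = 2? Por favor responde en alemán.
Ausgehend von dem Ruck j(t) = -120·t^3 + 240·t^2 - 48·t - 12, nehmen wir 3 Integrale. Das Integral von dem Ruck, mit a(0) = 10, ergibt die Beschleunigung: a(t) = -30·t^4 + 80·t^3 - 24·t^2 - 12·t + 10. Das Integral von der Beschleunigung ist die Geschwindigkeit. Mit v(0) = -1 erhalten wir v(t) = -6·t^5 + 20·t^4 - 8·t^3 - 6·t^2 + 10·t - 1. Das Integral von der Geschwindigkeit ist die Position. Mit x(0) = 1 erhalten wir x(t) = -t^6 + 4·t^5 - 2·t^4 - 2·t^3 + 5·t^2 - t + 1. Wir haben die Position x(t) = -t^6 + 4·t^5 - 2·t^4 - 2·t^3 + 5·t^2 - t + 1. Durch Einsetzen von t = 2: x(2) = 35.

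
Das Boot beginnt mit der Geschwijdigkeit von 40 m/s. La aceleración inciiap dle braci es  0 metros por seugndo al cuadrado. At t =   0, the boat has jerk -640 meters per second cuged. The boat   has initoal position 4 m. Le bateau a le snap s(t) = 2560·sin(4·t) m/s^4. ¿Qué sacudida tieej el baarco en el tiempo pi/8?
Partiendo del snap s(t) = 2560·sin(4·t), tomamos 1 antiderivada. Tomando ∫s(t)dt y aplicando j(0) = -640, encontramos j(t) = -640·cos(4·t). Tenemos la sacudida j(t) = -640·cos(4·t). Sustituyendo t = pi/8: j(pi/8) = 0.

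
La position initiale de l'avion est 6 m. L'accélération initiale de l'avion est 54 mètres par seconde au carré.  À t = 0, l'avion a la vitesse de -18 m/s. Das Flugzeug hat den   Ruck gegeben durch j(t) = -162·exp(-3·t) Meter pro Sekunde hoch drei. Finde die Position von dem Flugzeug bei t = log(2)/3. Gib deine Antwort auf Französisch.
Pour résoudre ceci, nous devons prendre 3 primitives de notre équation du jerk j(t) = -162·exp(-3·t). La primitive du jerk est l'accélération. En utilisant a(0) = 54, nous obtenons a(t) = 54·exp(-3·t). En intégrant l'accélération et en utilisant la condition initiale v(0) = -18, nous obtenons v(t) = -18·exp(-3·t). En intégrant la vitesse et en utilisant la condition initiale x(0) = 6, nous obtenons x(t) = 6·exp(-3·t). Nous avons la position x(t) = 6·exp(-3·t). En substituant t = log(2)/3: x(log(2)/3) = 3.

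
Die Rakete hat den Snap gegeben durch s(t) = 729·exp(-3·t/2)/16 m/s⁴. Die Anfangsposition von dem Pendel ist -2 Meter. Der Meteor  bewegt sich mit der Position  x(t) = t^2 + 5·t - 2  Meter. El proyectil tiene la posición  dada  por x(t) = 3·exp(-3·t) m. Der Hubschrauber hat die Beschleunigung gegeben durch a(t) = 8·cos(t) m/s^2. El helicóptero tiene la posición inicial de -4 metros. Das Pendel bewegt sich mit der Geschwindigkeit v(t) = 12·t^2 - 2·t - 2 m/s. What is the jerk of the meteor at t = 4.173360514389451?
Starting from position x(t) = t^2 + 5·t - 2, we take 3 derivatives. Taking d/dt of x(t), we find v(t) = 2·t + 5. Taking d/dt of v(t), we find a(t) = 2. The derivative of acceleration gives jerk: j(t) = 0. From the given jerk equation j(t) = 0, we substitute t = 4.173360514389451 to get j = 0.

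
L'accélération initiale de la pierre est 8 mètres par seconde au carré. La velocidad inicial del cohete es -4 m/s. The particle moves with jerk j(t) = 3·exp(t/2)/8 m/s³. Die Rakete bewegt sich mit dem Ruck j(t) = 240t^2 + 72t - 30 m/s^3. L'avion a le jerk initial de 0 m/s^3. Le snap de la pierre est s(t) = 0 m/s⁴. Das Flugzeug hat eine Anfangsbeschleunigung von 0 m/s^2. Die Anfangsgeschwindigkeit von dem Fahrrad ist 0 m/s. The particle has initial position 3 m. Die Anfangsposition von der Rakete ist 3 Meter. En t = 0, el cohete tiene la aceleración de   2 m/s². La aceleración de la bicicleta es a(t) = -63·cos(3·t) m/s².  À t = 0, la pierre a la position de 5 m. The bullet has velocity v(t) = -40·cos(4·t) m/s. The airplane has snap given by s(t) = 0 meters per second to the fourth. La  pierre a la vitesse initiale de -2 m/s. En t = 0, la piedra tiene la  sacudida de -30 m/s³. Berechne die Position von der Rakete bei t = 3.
Ausgehend von dem Ruck j(t) = 240·t^2 + 72·t - 30, nehmen wir 3 Stammfunktionen. Die Stammfunktion von dem Ruck ist die Beschleunigung. Mit a(0) = 2 erhalten wir a(t) = 80·t^3 + 36·t^2 - 30·t + 2. Mit ∫a(t)dt und Anwendung von v(0) = -4, finden wir v(t) = 20·t^4 + 12·t^3 - 15·t^2 + 2·t - 4. Das Integral von der Geschwindigkeit, mit x(0) = 3, ergibt die Position: x(t) = 4·t^5 + 3·t^4 - 5·t^3 + t^2 - 4·t + 3. Aus der Gleichung für die Position x(t) = 4·t^5 + 3·t^4 - 5·t^3 + t^2 - 4·t + 3, setzen wir t = 3 ein und erhalten x = 1080.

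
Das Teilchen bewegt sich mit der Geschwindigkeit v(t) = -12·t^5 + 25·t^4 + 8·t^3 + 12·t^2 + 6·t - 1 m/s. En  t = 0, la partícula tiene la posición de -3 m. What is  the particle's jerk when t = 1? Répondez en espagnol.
Para resolver esto, necesitamos tomar 2 derivadas de nuestra ecuación de la velocidad v(t) = -12·t^5 + 25·t^4 + 8·t^3 + 12·t^2 + 6·t - 1. Tomando d/dt de v(t), encontramos a(t) = -60·t^4 + 100·t^3 + 24·t^2 + 24·t + 6. La derivada de la aceleración da la sacudida: j(t) = -240·t^3 + 300·t^2 + 48·t + 24. De la ecuación de la sacudida j(t) = -240·t^3 + 300·t^2 + 48·t + 24, sustituimos t = 1 para obtener j = 132.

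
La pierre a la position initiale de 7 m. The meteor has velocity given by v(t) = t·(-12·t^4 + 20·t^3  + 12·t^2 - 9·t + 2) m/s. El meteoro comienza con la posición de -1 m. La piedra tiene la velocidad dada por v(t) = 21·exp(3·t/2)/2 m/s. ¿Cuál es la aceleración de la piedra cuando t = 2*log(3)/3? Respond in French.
Pour résoudre ceci, nous devons prendre 1 dérivée de notre équation de la vitesse v(t) = 21·exp(3·t/2)/2. La dérivée de la vitesse donne l'accélération: a(t) = 63·exp(3·t/2)/4. En utilisant a(t) = 63·exp(3·t/2)/4 et en substituant t = 2*log(3)/3, nous trouvons a = 189/4.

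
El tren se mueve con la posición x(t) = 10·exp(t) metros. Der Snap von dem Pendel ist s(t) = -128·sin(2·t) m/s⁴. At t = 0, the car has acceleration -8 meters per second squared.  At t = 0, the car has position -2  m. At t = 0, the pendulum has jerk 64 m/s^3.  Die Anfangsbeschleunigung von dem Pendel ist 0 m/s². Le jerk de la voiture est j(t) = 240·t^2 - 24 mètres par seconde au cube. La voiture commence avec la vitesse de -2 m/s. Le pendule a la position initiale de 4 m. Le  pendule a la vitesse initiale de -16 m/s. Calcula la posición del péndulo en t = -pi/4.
Para resolver esto, necesitamos tomar 4 antiderivadas de nuestra ecuación del snap s(t) = -128·sin(2·t). Integrando el snap y usando la condición inicial j(0) = 64, obtenemos j(t) = 64·cos(2·t). Integrando la sacudida y usando la condición inicial a(0) = 0, obtenemos a(t) = 32·sin(2·t). La antiderivada de la aceleración es la velocidad. Usando v(0) = -16, obtenemos v(t) = -16·cos(2·t). Integrando la velocidad y usando la condición inicial x(0) = 4, obtenemos x(t) = 4 - 8·sin(2·t). Tenemos la posición x(t) = 4 - 8·sin(2·t). Sustituyendo t = -pi/4: x(-pi/4) = 12.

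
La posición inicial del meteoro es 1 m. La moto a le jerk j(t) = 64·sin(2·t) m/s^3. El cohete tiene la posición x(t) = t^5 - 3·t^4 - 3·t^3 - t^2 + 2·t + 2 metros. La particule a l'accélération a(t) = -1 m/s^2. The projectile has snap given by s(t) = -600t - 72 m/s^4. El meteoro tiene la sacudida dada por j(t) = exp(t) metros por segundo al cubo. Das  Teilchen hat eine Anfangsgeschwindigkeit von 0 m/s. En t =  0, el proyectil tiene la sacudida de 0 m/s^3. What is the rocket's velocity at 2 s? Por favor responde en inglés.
Starting from position x(t) = t^5 - 3·t^4 - 3·t^3 - t^2 + 2·t + 2, we take 1 derivative. Differentiating position, we get velocity: v(t) = 5·t^4 - 12·t^3 - 9·t^2 - 2·t + 2. From the given velocity equation v(t) = 5·t^4 - 12·t^3 - 9·t^2 - 2·t + 2, we substitute t = 2 to get v = -54.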